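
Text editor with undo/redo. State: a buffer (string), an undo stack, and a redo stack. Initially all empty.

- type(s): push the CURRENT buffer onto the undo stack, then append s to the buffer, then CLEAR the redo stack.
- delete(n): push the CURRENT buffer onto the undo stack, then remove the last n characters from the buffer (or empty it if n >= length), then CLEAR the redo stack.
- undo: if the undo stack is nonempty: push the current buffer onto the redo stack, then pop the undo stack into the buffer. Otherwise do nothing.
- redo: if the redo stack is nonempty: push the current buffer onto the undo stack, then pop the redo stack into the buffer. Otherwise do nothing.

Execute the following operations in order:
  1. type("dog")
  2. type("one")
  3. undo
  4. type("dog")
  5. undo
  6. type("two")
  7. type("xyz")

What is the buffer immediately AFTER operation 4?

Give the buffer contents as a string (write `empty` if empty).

Answer: dogdog

Derivation:
After op 1 (type): buf='dog' undo_depth=1 redo_depth=0
After op 2 (type): buf='dogone' undo_depth=2 redo_depth=0
After op 3 (undo): buf='dog' undo_depth=1 redo_depth=1
After op 4 (type): buf='dogdog' undo_depth=2 redo_depth=0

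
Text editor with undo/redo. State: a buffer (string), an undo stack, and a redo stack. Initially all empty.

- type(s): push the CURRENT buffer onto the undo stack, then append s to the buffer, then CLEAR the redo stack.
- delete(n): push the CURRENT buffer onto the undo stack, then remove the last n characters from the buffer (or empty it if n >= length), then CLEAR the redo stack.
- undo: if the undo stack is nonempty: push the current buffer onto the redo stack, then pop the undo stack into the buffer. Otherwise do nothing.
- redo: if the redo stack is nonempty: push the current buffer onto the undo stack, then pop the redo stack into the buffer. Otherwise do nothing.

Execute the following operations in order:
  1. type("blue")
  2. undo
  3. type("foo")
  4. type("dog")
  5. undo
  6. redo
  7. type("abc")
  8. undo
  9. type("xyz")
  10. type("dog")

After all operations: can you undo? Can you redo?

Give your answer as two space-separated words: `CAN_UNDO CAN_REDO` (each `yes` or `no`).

After op 1 (type): buf='blue' undo_depth=1 redo_depth=0
After op 2 (undo): buf='(empty)' undo_depth=0 redo_depth=1
After op 3 (type): buf='foo' undo_depth=1 redo_depth=0
After op 4 (type): buf='foodog' undo_depth=2 redo_depth=0
After op 5 (undo): buf='foo' undo_depth=1 redo_depth=1
After op 6 (redo): buf='foodog' undo_depth=2 redo_depth=0
After op 7 (type): buf='foodogabc' undo_depth=3 redo_depth=0
After op 8 (undo): buf='foodog' undo_depth=2 redo_depth=1
After op 9 (type): buf='foodogxyz' undo_depth=3 redo_depth=0
After op 10 (type): buf='foodogxyzdog' undo_depth=4 redo_depth=0

Answer: yes no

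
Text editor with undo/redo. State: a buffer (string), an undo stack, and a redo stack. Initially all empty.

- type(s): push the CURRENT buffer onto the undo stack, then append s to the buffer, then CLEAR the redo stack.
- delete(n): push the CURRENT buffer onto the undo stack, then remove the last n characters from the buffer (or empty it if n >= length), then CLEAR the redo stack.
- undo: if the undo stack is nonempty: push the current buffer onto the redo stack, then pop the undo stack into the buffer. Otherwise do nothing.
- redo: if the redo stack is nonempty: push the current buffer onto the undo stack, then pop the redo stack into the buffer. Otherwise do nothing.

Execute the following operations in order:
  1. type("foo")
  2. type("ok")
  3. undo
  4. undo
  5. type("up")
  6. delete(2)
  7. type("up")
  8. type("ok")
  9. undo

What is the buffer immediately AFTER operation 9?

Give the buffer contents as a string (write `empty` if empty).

Answer: up

Derivation:
After op 1 (type): buf='foo' undo_depth=1 redo_depth=0
After op 2 (type): buf='foook' undo_depth=2 redo_depth=0
After op 3 (undo): buf='foo' undo_depth=1 redo_depth=1
After op 4 (undo): buf='(empty)' undo_depth=0 redo_depth=2
After op 5 (type): buf='up' undo_depth=1 redo_depth=0
After op 6 (delete): buf='(empty)' undo_depth=2 redo_depth=0
After op 7 (type): buf='up' undo_depth=3 redo_depth=0
After op 8 (type): buf='upok' undo_depth=4 redo_depth=0
After op 9 (undo): buf='up' undo_depth=3 redo_depth=1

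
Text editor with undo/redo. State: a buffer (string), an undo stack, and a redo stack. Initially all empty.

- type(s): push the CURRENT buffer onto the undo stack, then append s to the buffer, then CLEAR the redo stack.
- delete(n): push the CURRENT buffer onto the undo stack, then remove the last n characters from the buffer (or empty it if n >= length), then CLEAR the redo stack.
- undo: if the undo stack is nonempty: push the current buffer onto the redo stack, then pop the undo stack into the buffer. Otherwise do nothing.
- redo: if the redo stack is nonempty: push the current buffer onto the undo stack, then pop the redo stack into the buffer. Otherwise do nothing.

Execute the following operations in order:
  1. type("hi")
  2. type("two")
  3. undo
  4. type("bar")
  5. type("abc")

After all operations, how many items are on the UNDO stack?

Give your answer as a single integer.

Answer: 3

Derivation:
After op 1 (type): buf='hi' undo_depth=1 redo_depth=0
After op 2 (type): buf='hitwo' undo_depth=2 redo_depth=0
After op 3 (undo): buf='hi' undo_depth=1 redo_depth=1
After op 4 (type): buf='hibar' undo_depth=2 redo_depth=0
After op 5 (type): buf='hibarabc' undo_depth=3 redo_depth=0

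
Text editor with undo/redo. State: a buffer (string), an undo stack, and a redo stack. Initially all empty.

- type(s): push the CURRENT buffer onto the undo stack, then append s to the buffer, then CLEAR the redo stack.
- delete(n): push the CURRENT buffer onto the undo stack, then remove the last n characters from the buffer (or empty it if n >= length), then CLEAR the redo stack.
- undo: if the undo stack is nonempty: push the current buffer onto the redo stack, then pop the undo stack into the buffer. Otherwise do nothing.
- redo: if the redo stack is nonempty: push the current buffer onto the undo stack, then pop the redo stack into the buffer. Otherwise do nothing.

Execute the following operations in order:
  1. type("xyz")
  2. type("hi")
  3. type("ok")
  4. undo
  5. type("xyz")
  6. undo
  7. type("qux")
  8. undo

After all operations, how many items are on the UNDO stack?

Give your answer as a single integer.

Answer: 2

Derivation:
After op 1 (type): buf='xyz' undo_depth=1 redo_depth=0
After op 2 (type): buf='xyzhi' undo_depth=2 redo_depth=0
After op 3 (type): buf='xyzhiok' undo_depth=3 redo_depth=0
After op 4 (undo): buf='xyzhi' undo_depth=2 redo_depth=1
After op 5 (type): buf='xyzhixyz' undo_depth=3 redo_depth=0
After op 6 (undo): buf='xyzhi' undo_depth=2 redo_depth=1
After op 7 (type): buf='xyzhiqux' undo_depth=3 redo_depth=0
After op 8 (undo): buf='xyzhi' undo_depth=2 redo_depth=1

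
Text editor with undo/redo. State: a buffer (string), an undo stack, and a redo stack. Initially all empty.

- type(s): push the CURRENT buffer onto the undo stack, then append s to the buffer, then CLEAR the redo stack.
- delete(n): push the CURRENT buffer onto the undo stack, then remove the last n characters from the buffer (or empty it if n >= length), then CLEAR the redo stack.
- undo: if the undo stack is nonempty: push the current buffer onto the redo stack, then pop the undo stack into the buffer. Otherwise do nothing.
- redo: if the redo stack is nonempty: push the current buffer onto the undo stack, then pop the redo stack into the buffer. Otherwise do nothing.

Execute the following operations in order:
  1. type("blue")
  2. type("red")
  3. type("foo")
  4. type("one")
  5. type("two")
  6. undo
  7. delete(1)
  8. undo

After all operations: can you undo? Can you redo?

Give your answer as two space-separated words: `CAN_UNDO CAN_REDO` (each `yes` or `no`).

After op 1 (type): buf='blue' undo_depth=1 redo_depth=0
After op 2 (type): buf='bluered' undo_depth=2 redo_depth=0
After op 3 (type): buf='blueredfoo' undo_depth=3 redo_depth=0
After op 4 (type): buf='blueredfooone' undo_depth=4 redo_depth=0
After op 5 (type): buf='blueredfooonetwo' undo_depth=5 redo_depth=0
After op 6 (undo): buf='blueredfooone' undo_depth=4 redo_depth=1
After op 7 (delete): buf='blueredfooon' undo_depth=5 redo_depth=0
After op 8 (undo): buf='blueredfooone' undo_depth=4 redo_depth=1

Answer: yes yes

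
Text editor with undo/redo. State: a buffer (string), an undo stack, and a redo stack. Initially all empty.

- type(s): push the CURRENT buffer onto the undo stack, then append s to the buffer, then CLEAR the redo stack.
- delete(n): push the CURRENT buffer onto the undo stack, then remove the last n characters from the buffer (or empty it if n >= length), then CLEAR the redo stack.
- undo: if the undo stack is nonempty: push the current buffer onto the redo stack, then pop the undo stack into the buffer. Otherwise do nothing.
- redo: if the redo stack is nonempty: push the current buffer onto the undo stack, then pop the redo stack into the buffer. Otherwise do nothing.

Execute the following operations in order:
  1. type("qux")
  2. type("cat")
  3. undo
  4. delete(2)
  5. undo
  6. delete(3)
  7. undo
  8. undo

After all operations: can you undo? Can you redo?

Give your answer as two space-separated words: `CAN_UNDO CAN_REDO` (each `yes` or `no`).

After op 1 (type): buf='qux' undo_depth=1 redo_depth=0
After op 2 (type): buf='quxcat' undo_depth=2 redo_depth=0
After op 3 (undo): buf='qux' undo_depth=1 redo_depth=1
After op 4 (delete): buf='q' undo_depth=2 redo_depth=0
After op 5 (undo): buf='qux' undo_depth=1 redo_depth=1
After op 6 (delete): buf='(empty)' undo_depth=2 redo_depth=0
After op 7 (undo): buf='qux' undo_depth=1 redo_depth=1
After op 8 (undo): buf='(empty)' undo_depth=0 redo_depth=2

Answer: no yes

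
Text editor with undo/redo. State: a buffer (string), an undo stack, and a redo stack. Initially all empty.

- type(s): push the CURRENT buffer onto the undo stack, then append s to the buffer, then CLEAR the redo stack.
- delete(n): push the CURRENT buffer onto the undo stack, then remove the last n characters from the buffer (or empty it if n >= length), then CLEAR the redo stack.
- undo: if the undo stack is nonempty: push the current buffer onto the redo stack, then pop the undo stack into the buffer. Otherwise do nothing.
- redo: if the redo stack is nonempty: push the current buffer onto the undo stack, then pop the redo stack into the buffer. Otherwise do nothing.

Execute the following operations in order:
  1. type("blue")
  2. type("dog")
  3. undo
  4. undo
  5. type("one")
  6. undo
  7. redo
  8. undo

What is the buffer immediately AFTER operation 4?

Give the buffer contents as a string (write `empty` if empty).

After op 1 (type): buf='blue' undo_depth=1 redo_depth=0
After op 2 (type): buf='bluedog' undo_depth=2 redo_depth=0
After op 3 (undo): buf='blue' undo_depth=1 redo_depth=1
After op 4 (undo): buf='(empty)' undo_depth=0 redo_depth=2

Answer: empty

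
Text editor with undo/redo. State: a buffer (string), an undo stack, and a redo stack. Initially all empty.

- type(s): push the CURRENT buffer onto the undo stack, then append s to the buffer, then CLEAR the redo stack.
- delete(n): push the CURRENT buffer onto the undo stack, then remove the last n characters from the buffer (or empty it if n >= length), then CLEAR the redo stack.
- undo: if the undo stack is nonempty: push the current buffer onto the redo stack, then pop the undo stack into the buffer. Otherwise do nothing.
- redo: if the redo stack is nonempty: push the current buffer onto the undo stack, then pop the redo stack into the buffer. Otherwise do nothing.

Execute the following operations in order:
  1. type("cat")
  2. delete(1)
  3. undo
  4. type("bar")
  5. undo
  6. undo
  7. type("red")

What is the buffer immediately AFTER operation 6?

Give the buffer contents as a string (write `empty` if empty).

After op 1 (type): buf='cat' undo_depth=1 redo_depth=0
After op 2 (delete): buf='ca' undo_depth=2 redo_depth=0
After op 3 (undo): buf='cat' undo_depth=1 redo_depth=1
After op 4 (type): buf='catbar' undo_depth=2 redo_depth=0
After op 5 (undo): buf='cat' undo_depth=1 redo_depth=1
After op 6 (undo): buf='(empty)' undo_depth=0 redo_depth=2

Answer: empty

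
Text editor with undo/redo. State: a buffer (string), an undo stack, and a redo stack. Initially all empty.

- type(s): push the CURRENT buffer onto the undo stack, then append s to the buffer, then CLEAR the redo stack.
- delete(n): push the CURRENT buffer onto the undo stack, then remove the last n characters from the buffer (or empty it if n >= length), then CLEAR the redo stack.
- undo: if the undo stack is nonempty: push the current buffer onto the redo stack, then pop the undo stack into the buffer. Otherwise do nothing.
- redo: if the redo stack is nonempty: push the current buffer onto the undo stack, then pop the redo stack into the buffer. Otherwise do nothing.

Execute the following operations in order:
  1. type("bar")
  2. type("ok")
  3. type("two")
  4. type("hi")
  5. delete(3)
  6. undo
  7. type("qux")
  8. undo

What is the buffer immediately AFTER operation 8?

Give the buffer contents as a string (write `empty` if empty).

After op 1 (type): buf='bar' undo_depth=1 redo_depth=0
After op 2 (type): buf='barok' undo_depth=2 redo_depth=0
After op 3 (type): buf='baroktwo' undo_depth=3 redo_depth=0
After op 4 (type): buf='baroktwohi' undo_depth=4 redo_depth=0
After op 5 (delete): buf='baroktw' undo_depth=5 redo_depth=0
After op 6 (undo): buf='baroktwohi' undo_depth=4 redo_depth=1
After op 7 (type): buf='baroktwohiqux' undo_depth=5 redo_depth=0
After op 8 (undo): buf='baroktwohi' undo_depth=4 redo_depth=1

Answer: baroktwohi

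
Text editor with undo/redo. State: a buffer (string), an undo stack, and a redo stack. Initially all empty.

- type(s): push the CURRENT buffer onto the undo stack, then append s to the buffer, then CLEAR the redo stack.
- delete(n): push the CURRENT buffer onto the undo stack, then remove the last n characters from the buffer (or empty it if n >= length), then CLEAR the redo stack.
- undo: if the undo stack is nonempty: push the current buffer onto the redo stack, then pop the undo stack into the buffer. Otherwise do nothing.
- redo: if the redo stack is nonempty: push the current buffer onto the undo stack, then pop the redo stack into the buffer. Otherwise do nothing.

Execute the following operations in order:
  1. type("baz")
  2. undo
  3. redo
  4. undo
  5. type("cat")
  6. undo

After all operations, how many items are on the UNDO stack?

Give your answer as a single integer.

After op 1 (type): buf='baz' undo_depth=1 redo_depth=0
After op 2 (undo): buf='(empty)' undo_depth=0 redo_depth=1
After op 3 (redo): buf='baz' undo_depth=1 redo_depth=0
After op 4 (undo): buf='(empty)' undo_depth=0 redo_depth=1
After op 5 (type): buf='cat' undo_depth=1 redo_depth=0
After op 6 (undo): buf='(empty)' undo_depth=0 redo_depth=1

Answer: 0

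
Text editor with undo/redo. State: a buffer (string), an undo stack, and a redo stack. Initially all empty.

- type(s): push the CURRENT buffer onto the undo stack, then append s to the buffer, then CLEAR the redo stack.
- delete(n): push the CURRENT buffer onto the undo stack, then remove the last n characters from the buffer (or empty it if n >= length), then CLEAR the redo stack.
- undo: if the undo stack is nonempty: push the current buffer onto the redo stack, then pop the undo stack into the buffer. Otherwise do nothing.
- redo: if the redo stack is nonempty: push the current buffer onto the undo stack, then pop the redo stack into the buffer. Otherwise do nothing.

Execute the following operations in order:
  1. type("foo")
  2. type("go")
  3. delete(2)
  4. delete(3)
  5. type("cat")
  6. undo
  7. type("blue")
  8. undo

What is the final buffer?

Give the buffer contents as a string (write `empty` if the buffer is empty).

After op 1 (type): buf='foo' undo_depth=1 redo_depth=0
After op 2 (type): buf='foogo' undo_depth=2 redo_depth=0
After op 3 (delete): buf='foo' undo_depth=3 redo_depth=0
After op 4 (delete): buf='(empty)' undo_depth=4 redo_depth=0
After op 5 (type): buf='cat' undo_depth=5 redo_depth=0
After op 6 (undo): buf='(empty)' undo_depth=4 redo_depth=1
After op 7 (type): buf='blue' undo_depth=5 redo_depth=0
After op 8 (undo): buf='(empty)' undo_depth=4 redo_depth=1

Answer: empty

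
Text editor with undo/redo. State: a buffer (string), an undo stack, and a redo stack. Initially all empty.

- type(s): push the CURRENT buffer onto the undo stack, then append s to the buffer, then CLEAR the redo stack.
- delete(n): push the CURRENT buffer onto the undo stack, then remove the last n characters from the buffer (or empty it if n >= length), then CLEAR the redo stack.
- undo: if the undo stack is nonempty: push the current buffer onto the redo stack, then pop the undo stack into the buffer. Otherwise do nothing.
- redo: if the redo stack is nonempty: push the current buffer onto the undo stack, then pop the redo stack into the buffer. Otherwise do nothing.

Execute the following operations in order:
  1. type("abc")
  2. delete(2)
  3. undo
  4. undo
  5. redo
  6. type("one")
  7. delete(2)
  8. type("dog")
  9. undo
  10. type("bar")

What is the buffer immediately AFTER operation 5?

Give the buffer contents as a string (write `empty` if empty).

Answer: abc

Derivation:
After op 1 (type): buf='abc' undo_depth=1 redo_depth=0
After op 2 (delete): buf='a' undo_depth=2 redo_depth=0
After op 3 (undo): buf='abc' undo_depth=1 redo_depth=1
After op 4 (undo): buf='(empty)' undo_depth=0 redo_depth=2
After op 5 (redo): buf='abc' undo_depth=1 redo_depth=1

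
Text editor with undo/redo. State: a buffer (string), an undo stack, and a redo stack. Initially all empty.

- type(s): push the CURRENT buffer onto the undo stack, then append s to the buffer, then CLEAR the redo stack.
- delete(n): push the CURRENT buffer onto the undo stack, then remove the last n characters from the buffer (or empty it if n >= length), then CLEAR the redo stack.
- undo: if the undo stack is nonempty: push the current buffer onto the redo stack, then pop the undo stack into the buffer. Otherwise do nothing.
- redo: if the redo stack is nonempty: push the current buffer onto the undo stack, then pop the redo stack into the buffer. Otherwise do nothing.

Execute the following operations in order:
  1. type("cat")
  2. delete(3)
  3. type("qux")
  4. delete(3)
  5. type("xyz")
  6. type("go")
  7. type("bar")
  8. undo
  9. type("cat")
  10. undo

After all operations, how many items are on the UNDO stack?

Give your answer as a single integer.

After op 1 (type): buf='cat' undo_depth=1 redo_depth=0
After op 2 (delete): buf='(empty)' undo_depth=2 redo_depth=0
After op 3 (type): buf='qux' undo_depth=3 redo_depth=0
After op 4 (delete): buf='(empty)' undo_depth=4 redo_depth=0
After op 5 (type): buf='xyz' undo_depth=5 redo_depth=0
After op 6 (type): buf='xyzgo' undo_depth=6 redo_depth=0
After op 7 (type): buf='xyzgobar' undo_depth=7 redo_depth=0
After op 8 (undo): buf='xyzgo' undo_depth=6 redo_depth=1
After op 9 (type): buf='xyzgocat' undo_depth=7 redo_depth=0
After op 10 (undo): buf='xyzgo' undo_depth=6 redo_depth=1

Answer: 6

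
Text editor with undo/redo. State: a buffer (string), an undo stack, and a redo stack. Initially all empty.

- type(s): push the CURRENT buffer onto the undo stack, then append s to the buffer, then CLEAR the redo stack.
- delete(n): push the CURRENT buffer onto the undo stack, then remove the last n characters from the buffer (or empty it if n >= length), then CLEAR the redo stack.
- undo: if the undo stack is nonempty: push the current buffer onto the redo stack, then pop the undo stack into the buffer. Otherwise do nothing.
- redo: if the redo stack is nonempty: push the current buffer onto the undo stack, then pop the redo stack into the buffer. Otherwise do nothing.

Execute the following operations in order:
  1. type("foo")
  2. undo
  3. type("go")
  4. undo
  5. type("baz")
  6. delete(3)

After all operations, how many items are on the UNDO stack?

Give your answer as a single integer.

Answer: 2

Derivation:
After op 1 (type): buf='foo' undo_depth=1 redo_depth=0
After op 2 (undo): buf='(empty)' undo_depth=0 redo_depth=1
After op 3 (type): buf='go' undo_depth=1 redo_depth=0
After op 4 (undo): buf='(empty)' undo_depth=0 redo_depth=1
After op 5 (type): buf='baz' undo_depth=1 redo_depth=0
After op 6 (delete): buf='(empty)' undo_depth=2 redo_depth=0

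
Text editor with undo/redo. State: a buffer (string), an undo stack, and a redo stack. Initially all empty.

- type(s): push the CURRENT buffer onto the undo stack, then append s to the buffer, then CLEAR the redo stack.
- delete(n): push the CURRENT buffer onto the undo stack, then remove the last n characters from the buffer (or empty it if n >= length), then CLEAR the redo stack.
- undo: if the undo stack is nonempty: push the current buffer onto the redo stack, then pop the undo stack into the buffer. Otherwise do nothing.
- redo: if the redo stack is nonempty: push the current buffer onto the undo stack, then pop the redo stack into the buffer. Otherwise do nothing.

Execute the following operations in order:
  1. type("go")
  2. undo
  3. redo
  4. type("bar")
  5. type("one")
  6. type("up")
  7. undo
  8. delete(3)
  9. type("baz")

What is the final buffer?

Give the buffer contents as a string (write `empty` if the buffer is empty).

After op 1 (type): buf='go' undo_depth=1 redo_depth=0
After op 2 (undo): buf='(empty)' undo_depth=0 redo_depth=1
After op 3 (redo): buf='go' undo_depth=1 redo_depth=0
After op 4 (type): buf='gobar' undo_depth=2 redo_depth=0
After op 5 (type): buf='gobarone' undo_depth=3 redo_depth=0
After op 6 (type): buf='gobaroneup' undo_depth=4 redo_depth=0
After op 7 (undo): buf='gobarone' undo_depth=3 redo_depth=1
After op 8 (delete): buf='gobar' undo_depth=4 redo_depth=0
After op 9 (type): buf='gobarbaz' undo_depth=5 redo_depth=0

Answer: gobarbaz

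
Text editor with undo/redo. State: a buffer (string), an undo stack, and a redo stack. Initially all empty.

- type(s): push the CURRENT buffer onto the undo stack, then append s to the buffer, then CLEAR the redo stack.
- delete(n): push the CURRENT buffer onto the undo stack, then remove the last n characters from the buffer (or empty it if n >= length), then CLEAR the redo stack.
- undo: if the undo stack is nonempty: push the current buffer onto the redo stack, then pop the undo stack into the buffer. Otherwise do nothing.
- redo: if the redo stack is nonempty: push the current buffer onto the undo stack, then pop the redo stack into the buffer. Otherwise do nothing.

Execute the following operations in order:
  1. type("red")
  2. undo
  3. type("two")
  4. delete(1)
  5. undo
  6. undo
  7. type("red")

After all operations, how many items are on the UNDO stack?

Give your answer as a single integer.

After op 1 (type): buf='red' undo_depth=1 redo_depth=0
After op 2 (undo): buf='(empty)' undo_depth=0 redo_depth=1
After op 3 (type): buf='two' undo_depth=1 redo_depth=0
After op 4 (delete): buf='tw' undo_depth=2 redo_depth=0
After op 5 (undo): buf='two' undo_depth=1 redo_depth=1
After op 6 (undo): buf='(empty)' undo_depth=0 redo_depth=2
After op 7 (type): buf='red' undo_depth=1 redo_depth=0

Answer: 1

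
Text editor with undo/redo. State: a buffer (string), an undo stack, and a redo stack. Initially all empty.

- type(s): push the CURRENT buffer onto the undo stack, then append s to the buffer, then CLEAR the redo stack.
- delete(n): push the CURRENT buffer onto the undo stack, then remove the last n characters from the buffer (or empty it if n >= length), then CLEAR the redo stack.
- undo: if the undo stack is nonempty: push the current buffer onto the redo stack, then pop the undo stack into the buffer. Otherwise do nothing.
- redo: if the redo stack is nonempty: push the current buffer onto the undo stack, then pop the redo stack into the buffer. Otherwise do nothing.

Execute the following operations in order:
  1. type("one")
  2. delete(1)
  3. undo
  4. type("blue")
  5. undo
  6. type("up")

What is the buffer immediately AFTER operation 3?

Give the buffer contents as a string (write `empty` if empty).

After op 1 (type): buf='one' undo_depth=1 redo_depth=0
After op 2 (delete): buf='on' undo_depth=2 redo_depth=0
After op 3 (undo): buf='one' undo_depth=1 redo_depth=1

Answer: one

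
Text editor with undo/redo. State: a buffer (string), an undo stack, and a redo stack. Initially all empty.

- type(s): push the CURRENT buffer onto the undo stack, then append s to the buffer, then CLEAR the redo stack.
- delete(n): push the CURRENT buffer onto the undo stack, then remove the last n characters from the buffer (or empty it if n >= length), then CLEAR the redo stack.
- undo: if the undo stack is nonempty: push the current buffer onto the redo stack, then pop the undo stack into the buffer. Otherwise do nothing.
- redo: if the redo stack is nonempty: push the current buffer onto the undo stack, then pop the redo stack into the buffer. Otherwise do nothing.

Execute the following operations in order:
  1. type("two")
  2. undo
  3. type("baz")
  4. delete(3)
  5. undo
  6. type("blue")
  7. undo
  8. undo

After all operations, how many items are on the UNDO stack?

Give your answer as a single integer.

After op 1 (type): buf='two' undo_depth=1 redo_depth=0
After op 2 (undo): buf='(empty)' undo_depth=0 redo_depth=1
After op 3 (type): buf='baz' undo_depth=1 redo_depth=0
After op 4 (delete): buf='(empty)' undo_depth=2 redo_depth=0
After op 5 (undo): buf='baz' undo_depth=1 redo_depth=1
After op 6 (type): buf='bazblue' undo_depth=2 redo_depth=0
After op 7 (undo): buf='baz' undo_depth=1 redo_depth=1
After op 8 (undo): buf='(empty)' undo_depth=0 redo_depth=2

Answer: 0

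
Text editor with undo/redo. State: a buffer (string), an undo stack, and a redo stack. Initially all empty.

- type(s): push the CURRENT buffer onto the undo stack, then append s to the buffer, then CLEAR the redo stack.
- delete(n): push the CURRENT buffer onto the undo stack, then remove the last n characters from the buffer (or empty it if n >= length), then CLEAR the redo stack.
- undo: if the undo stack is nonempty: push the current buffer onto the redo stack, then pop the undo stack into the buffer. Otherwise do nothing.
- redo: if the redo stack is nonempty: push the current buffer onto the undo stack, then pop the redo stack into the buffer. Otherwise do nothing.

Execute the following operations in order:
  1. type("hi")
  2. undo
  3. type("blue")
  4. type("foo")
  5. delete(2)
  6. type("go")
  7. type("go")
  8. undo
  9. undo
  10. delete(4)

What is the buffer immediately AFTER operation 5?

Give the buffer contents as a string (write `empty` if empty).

After op 1 (type): buf='hi' undo_depth=1 redo_depth=0
After op 2 (undo): buf='(empty)' undo_depth=0 redo_depth=1
After op 3 (type): buf='blue' undo_depth=1 redo_depth=0
After op 4 (type): buf='bluefoo' undo_depth=2 redo_depth=0
After op 5 (delete): buf='bluef' undo_depth=3 redo_depth=0

Answer: bluef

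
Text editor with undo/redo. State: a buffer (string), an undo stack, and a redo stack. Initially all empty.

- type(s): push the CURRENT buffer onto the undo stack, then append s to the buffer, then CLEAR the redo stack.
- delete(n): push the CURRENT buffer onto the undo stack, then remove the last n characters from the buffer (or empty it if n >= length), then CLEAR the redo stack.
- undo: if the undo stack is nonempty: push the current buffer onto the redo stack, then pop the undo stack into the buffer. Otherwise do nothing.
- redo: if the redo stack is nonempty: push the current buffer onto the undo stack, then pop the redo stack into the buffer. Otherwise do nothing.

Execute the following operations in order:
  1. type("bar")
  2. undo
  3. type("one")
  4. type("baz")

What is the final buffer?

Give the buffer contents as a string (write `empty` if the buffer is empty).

Answer: onebaz

Derivation:
After op 1 (type): buf='bar' undo_depth=1 redo_depth=0
After op 2 (undo): buf='(empty)' undo_depth=0 redo_depth=1
After op 3 (type): buf='one' undo_depth=1 redo_depth=0
After op 4 (type): buf='onebaz' undo_depth=2 redo_depth=0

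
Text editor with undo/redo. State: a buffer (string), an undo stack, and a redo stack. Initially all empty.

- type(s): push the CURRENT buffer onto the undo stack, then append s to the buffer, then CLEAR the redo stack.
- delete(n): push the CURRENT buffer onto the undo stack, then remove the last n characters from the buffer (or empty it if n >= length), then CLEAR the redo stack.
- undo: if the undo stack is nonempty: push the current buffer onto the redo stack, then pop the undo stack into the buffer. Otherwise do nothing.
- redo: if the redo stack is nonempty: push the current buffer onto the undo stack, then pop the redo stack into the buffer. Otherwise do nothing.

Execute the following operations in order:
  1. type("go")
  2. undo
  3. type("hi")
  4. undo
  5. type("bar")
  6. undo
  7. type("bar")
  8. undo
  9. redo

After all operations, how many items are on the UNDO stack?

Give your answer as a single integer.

Answer: 1

Derivation:
After op 1 (type): buf='go' undo_depth=1 redo_depth=0
After op 2 (undo): buf='(empty)' undo_depth=0 redo_depth=1
After op 3 (type): buf='hi' undo_depth=1 redo_depth=0
After op 4 (undo): buf='(empty)' undo_depth=0 redo_depth=1
After op 5 (type): buf='bar' undo_depth=1 redo_depth=0
After op 6 (undo): buf='(empty)' undo_depth=0 redo_depth=1
After op 7 (type): buf='bar' undo_depth=1 redo_depth=0
After op 8 (undo): buf='(empty)' undo_depth=0 redo_depth=1
After op 9 (redo): buf='bar' undo_depth=1 redo_depth=0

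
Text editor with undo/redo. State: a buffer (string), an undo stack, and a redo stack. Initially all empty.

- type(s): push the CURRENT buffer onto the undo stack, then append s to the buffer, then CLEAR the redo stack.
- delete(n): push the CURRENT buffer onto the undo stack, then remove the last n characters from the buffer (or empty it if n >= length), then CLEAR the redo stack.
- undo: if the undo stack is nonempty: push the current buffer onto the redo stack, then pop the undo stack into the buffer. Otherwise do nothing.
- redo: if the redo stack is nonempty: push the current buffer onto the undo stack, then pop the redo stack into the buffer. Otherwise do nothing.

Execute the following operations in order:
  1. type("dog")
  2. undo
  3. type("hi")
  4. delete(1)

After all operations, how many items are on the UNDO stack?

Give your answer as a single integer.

Answer: 2

Derivation:
After op 1 (type): buf='dog' undo_depth=1 redo_depth=0
After op 2 (undo): buf='(empty)' undo_depth=0 redo_depth=1
After op 3 (type): buf='hi' undo_depth=1 redo_depth=0
After op 4 (delete): buf='h' undo_depth=2 redo_depth=0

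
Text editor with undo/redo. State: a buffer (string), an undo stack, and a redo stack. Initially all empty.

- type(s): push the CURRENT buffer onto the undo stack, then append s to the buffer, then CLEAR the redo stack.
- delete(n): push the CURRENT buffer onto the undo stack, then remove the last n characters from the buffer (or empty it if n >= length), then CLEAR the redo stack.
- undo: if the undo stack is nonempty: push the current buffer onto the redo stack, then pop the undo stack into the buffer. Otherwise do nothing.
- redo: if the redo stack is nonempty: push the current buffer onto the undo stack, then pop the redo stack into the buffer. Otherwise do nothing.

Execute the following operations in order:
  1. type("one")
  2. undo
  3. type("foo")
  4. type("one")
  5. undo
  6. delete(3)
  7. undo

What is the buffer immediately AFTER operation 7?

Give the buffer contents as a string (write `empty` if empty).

Answer: foo

Derivation:
After op 1 (type): buf='one' undo_depth=1 redo_depth=0
After op 2 (undo): buf='(empty)' undo_depth=0 redo_depth=1
After op 3 (type): buf='foo' undo_depth=1 redo_depth=0
After op 4 (type): buf='fooone' undo_depth=2 redo_depth=0
After op 5 (undo): buf='foo' undo_depth=1 redo_depth=1
After op 6 (delete): buf='(empty)' undo_depth=2 redo_depth=0
After op 7 (undo): buf='foo' undo_depth=1 redo_depth=1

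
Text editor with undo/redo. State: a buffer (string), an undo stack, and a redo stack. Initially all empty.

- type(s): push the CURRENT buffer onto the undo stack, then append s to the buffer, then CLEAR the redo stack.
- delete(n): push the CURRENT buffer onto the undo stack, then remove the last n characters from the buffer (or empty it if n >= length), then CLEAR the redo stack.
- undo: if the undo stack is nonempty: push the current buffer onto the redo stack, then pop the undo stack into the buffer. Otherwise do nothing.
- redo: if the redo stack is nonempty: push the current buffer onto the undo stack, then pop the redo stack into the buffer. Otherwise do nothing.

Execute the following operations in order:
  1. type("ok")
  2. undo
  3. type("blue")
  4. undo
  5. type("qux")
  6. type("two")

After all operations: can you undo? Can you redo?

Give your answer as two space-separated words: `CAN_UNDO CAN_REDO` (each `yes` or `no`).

Answer: yes no

Derivation:
After op 1 (type): buf='ok' undo_depth=1 redo_depth=0
After op 2 (undo): buf='(empty)' undo_depth=0 redo_depth=1
After op 3 (type): buf='blue' undo_depth=1 redo_depth=0
After op 4 (undo): buf='(empty)' undo_depth=0 redo_depth=1
After op 5 (type): buf='qux' undo_depth=1 redo_depth=0
After op 6 (type): buf='quxtwo' undo_depth=2 redo_depth=0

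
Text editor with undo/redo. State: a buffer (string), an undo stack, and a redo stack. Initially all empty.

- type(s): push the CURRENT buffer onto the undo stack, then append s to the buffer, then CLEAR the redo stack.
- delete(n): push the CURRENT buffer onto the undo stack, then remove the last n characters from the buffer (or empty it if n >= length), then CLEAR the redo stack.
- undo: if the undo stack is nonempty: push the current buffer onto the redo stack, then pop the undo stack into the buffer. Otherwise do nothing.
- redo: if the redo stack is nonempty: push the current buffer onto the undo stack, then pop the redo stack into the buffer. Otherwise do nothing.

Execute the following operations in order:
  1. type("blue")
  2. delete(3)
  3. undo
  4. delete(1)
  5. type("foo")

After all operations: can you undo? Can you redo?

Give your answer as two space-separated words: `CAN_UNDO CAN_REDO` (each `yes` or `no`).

After op 1 (type): buf='blue' undo_depth=1 redo_depth=0
After op 2 (delete): buf='b' undo_depth=2 redo_depth=0
After op 3 (undo): buf='blue' undo_depth=1 redo_depth=1
After op 4 (delete): buf='blu' undo_depth=2 redo_depth=0
After op 5 (type): buf='blufoo' undo_depth=3 redo_depth=0

Answer: yes no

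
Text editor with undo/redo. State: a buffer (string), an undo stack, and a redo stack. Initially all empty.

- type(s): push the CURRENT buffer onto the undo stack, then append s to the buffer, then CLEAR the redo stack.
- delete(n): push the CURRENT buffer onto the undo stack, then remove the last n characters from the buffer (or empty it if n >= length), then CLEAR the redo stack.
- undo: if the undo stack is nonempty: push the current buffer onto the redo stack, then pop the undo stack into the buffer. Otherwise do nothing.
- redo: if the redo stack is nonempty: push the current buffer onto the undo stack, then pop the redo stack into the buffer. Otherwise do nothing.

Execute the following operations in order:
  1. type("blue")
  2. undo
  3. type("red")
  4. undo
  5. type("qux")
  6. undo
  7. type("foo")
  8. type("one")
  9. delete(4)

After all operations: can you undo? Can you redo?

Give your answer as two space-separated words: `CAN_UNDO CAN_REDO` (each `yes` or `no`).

Answer: yes no

Derivation:
After op 1 (type): buf='blue' undo_depth=1 redo_depth=0
After op 2 (undo): buf='(empty)' undo_depth=0 redo_depth=1
After op 3 (type): buf='red' undo_depth=1 redo_depth=0
After op 4 (undo): buf='(empty)' undo_depth=0 redo_depth=1
After op 5 (type): buf='qux' undo_depth=1 redo_depth=0
After op 6 (undo): buf='(empty)' undo_depth=0 redo_depth=1
After op 7 (type): buf='foo' undo_depth=1 redo_depth=0
After op 8 (type): buf='fooone' undo_depth=2 redo_depth=0
After op 9 (delete): buf='fo' undo_depth=3 redo_depth=0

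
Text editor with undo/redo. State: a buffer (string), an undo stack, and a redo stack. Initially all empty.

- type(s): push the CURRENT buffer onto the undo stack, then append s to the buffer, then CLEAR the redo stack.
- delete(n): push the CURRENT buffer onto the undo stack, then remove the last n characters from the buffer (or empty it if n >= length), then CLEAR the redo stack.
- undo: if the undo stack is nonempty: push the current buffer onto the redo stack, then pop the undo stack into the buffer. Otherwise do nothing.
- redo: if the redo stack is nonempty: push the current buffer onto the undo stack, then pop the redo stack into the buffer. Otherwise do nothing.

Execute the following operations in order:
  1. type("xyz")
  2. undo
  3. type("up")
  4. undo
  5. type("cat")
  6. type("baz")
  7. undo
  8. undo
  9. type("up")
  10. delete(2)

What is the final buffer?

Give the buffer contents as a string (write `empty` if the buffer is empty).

Answer: empty

Derivation:
After op 1 (type): buf='xyz' undo_depth=1 redo_depth=0
After op 2 (undo): buf='(empty)' undo_depth=0 redo_depth=1
After op 3 (type): buf='up' undo_depth=1 redo_depth=0
After op 4 (undo): buf='(empty)' undo_depth=0 redo_depth=1
After op 5 (type): buf='cat' undo_depth=1 redo_depth=0
After op 6 (type): buf='catbaz' undo_depth=2 redo_depth=0
After op 7 (undo): buf='cat' undo_depth=1 redo_depth=1
After op 8 (undo): buf='(empty)' undo_depth=0 redo_depth=2
After op 9 (type): buf='up' undo_depth=1 redo_depth=0
After op 10 (delete): buf='(empty)' undo_depth=2 redo_depth=0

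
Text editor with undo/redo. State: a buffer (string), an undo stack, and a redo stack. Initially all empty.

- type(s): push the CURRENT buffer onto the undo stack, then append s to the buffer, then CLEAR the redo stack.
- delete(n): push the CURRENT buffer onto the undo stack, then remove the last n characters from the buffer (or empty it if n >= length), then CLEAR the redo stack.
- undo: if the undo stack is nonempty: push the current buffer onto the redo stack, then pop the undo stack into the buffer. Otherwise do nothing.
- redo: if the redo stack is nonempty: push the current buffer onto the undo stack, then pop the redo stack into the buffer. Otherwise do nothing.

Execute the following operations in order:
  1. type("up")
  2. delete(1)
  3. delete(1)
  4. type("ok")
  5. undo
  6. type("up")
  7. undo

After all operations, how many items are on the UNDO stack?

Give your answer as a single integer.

After op 1 (type): buf='up' undo_depth=1 redo_depth=0
After op 2 (delete): buf='u' undo_depth=2 redo_depth=0
After op 3 (delete): buf='(empty)' undo_depth=3 redo_depth=0
After op 4 (type): buf='ok' undo_depth=4 redo_depth=0
After op 5 (undo): buf='(empty)' undo_depth=3 redo_depth=1
After op 6 (type): buf='up' undo_depth=4 redo_depth=0
After op 7 (undo): buf='(empty)' undo_depth=3 redo_depth=1

Answer: 3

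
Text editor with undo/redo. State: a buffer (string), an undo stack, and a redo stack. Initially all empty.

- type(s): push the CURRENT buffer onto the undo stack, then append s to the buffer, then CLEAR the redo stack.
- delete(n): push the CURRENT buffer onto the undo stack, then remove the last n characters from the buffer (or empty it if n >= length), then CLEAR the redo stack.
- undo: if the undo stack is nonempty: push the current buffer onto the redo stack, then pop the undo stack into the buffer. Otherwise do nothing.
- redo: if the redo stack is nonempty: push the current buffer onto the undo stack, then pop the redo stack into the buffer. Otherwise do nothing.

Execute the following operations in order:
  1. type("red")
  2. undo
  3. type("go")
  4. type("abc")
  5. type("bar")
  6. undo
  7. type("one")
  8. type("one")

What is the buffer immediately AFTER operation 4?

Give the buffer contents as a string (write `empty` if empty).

Answer: goabc

Derivation:
After op 1 (type): buf='red' undo_depth=1 redo_depth=0
After op 2 (undo): buf='(empty)' undo_depth=0 redo_depth=1
After op 3 (type): buf='go' undo_depth=1 redo_depth=0
After op 4 (type): buf='goabc' undo_depth=2 redo_depth=0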